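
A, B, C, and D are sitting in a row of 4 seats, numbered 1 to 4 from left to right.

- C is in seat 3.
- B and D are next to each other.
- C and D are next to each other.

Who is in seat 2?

With clue 1, C is ruled out for seat 2.
With clues 1–2, A is ruled out for seat 2.
With clues 1–3, B is ruled out for seat 2.
So seat 2 is D.

D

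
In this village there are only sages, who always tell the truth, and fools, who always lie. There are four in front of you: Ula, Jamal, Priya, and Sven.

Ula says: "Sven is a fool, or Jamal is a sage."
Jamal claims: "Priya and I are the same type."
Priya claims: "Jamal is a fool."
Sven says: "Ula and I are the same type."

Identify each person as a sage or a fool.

Ula: sage, Jamal: fool, Priya: sage, Sven: fool

Consider Ula. Suppose Ula is a fool.
Then whichever role Sven has, Sven's statement has the wrong truth value — contradiction.
So Ula is a sage.
Consider Jamal. Suppose Jamal is a sage.
Then no assignment of the remaining roles makes every statement match its speaker's type — contradiction.
So Jamal is a fool.
With that fixed, Priya's statement is true, so Priya is a sage.
Consider Sven. Suppose Sven is a sage.
Then Ula's statement comes out false, contradicting Ula being a sage.
So Sven is a fool.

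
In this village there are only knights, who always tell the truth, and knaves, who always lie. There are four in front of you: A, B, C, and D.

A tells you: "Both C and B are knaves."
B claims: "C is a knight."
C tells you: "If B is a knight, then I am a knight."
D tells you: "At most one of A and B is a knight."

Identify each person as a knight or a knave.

Consider A. Suppose A is a knight.
Then no assignment of the remaining roles makes every statement match its speaker's type — contradiction.
So A is a knave.
With that fixed, D's statement is true, so D is a knight.
Consider B. Suppose B is a knave.
Then no assignment of the remaining roles makes every statement match its speaker's type — contradiction.
So B is a knight.
Consider C. Suppose C is a knave.
Then B's statement comes out false, contradicting B being a knight.
So C is a knight.

A: knave, B: knight, C: knight, D: knight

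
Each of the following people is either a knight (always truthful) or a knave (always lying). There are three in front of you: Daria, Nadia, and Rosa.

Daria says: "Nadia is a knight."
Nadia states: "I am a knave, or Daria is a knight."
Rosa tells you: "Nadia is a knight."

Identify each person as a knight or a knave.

Daria: knight, Nadia: knight, Rosa: knight

Consider Daria. Suppose Daria is a knave.
Then whichever role Nadia has, Nadia's statement has the wrong truth value — contradiction.
So Daria is a knight.
With that fixed, Nadia's statement is true, so Nadia is a knight.
With that fixed, Rosa's statement is true, so Rosa is a knight.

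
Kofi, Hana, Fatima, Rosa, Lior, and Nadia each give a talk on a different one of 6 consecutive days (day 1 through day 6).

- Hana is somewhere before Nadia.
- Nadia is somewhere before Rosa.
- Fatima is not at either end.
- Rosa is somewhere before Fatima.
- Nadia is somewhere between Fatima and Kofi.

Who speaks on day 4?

Rosa

With clues 1–4, Hana and Nadia are ruled out for day 4.
With clues 1–5, Fatima, Kofi, and Lior are ruled out for day 4.
So day 4 is Rosa.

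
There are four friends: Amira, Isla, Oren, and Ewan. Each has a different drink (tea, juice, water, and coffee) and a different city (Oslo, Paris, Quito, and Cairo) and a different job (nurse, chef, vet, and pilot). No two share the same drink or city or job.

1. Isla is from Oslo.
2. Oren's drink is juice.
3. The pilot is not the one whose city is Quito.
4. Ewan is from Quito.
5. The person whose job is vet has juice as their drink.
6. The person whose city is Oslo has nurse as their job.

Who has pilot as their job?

With clues 1–4, Ewan is impossible for the one with job pilot.
With clues 1–5, Oren is impossible for the one with job pilot.
With clues 1–6, Isla is impossible for the one with job pilot.
That leaves Amira.

Amira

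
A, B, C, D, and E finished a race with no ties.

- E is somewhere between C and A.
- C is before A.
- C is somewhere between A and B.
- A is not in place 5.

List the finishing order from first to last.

B, C, E, A, D

From clue 1: E is in {2,3,4}.
From clues 1–2: A is in {3,4,5}.
From clues 1–3: A is in {4,5}.
From clues 1–4: B → place 1, C → place 2, E → place 3, A → place 4, D → place 5.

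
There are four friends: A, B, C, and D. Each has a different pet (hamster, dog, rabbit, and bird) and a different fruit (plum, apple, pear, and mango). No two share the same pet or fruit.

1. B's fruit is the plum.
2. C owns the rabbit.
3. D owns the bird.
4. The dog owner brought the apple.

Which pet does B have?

hamster

With clues 1–2, rabbit is impossible for B's pet.
With clues 1–3, bird is impossible for B's pet.
With clues 1–4, dog is impossible for B's pet.
That leaves hamster.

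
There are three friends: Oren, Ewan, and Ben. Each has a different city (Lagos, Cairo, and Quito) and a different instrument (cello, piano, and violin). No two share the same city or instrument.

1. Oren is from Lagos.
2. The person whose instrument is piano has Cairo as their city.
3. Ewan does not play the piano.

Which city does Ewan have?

Quito

Clue 1 rules out Lagos for Ewan's city.
With clues 1–3, Cairo is impossible for Ewan's city.
That leaves Quito.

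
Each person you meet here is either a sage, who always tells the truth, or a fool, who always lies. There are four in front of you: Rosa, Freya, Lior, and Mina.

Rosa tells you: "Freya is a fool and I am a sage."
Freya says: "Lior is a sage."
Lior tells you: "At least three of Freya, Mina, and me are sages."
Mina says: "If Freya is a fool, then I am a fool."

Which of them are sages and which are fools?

Rosa: fool, Freya: sage, Lior: sage, Mina: sage

Consider Rosa. Suppose Rosa is a sage.
Then no assignment of the remaining roles makes every statement match its speaker's type — contradiction.
So Rosa is a fool.
Consider Freya. Suppose Freya is a fool.
Then whichever role Mina has, Mina's statement has the wrong truth value — contradiction.
So Freya is a sage.
With that fixed, Mina's statement is true, so Mina is a sage.
Consider Lior. Suppose Lior is a fool.
Then Freya's statement comes out false, contradicting Freya being a sage.
So Lior is a sage.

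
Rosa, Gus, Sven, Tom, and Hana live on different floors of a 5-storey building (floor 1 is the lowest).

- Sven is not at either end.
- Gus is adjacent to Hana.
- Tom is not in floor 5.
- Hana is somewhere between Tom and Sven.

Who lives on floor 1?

With clue 1, Sven is ruled out for floor 1.
With clues 1–4, Gus, Hana, and Rosa are ruled out for floor 1.
So floor 1 is Tom.

Tom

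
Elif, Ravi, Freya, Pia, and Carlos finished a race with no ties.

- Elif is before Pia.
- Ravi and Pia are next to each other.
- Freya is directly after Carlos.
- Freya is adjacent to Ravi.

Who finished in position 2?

Carlos

With clues 1–3, Elif is ruled out for place 2.
With clues 1–4, Freya, Pia, and Ravi are ruled out for place 2.
So place 2 is Carlos.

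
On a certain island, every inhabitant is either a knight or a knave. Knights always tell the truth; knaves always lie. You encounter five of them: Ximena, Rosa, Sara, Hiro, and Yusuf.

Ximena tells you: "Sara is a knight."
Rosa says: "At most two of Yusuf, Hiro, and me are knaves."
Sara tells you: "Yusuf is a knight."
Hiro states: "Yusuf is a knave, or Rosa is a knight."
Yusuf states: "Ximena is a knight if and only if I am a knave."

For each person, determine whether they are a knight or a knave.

Ximena: knave, Rosa: knight, Sara: knave, Hiro: knight, Yusuf: knave

Consider Ximena. Suppose Ximena is a knight.
Then whichever role Yusuf has, Yusuf's statement has the wrong truth value — contradiction.
So Ximena is a knave.
Consider Rosa. Suppose Rosa is a knave.
Then no assignment of the remaining roles makes every statement match its speaker's type — contradiction.
So Rosa is a knight.
With that fixed, Hiro's statement is true, so Hiro is a knight.
Consider Sara. Suppose Sara is a knight.
Then Ximena's statement comes out true, contradicting Ximena being a knave.
So Sara is a knave.
Consider Yusuf. Suppose Yusuf is a knight.
Then Sara's statement comes out true, contradicting Sara being a knave.
So Yusuf is a knave.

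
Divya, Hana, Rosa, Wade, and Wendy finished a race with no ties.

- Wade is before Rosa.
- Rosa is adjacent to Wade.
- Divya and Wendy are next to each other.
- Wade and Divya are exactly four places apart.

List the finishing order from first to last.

From clue 1: Rosa is in {2,3,4,5}.
From clues 1–3: Hana is in {1,3,5}.
From clues 1–4: Wade → place 1, Rosa → place 2, Hana → place 3, Wendy → place 4, Divya → place 5.

Wade, Rosa, Hana, Wendy, Divya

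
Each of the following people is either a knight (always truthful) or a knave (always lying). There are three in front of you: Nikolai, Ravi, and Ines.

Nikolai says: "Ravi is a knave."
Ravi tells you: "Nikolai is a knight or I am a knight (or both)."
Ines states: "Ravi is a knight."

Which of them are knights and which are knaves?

Nikolai: knave, Ravi: knight, Ines: knight

Consider Nikolai. Suppose Nikolai is a knight.
Then no assignment of the remaining roles makes every statement match its speaker's type — contradiction.
So Nikolai is a knave.
Consider Ravi. Suppose Ravi is a knave.
Then Nikolai's statement comes out true, contradicting Nikolai being a knave.
So Ravi is a knight.
With that fixed, Ines's statement is true, so Ines is a knight.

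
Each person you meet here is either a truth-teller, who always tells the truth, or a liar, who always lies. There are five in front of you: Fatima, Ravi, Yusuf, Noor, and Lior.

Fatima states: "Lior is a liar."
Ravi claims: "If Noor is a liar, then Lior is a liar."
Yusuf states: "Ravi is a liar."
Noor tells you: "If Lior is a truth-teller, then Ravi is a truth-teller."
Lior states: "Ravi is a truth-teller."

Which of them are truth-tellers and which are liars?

Fatima: liar, Ravi: truth-teller, Yusuf: liar, Noor: truth-teller, Lior: truth-teller

Consider Fatima. Suppose Fatima is a truth-teller.
Then no assignment of the remaining roles makes every statement match its speaker's type — contradiction.
So Fatima is a liar.
Consider Ravi. Suppose Ravi is a liar.
Then no assignment of the remaining roles makes every statement match its speaker's type — contradiction.
So Ravi is a truth-teller.
With that fixed, Yusuf's statement is false, so Yusuf is a liar.
With that fixed, Noor's statement is true, so Noor is a truth-teller.
With that fixed, Lior's statement is true, so Lior is a truth-teller.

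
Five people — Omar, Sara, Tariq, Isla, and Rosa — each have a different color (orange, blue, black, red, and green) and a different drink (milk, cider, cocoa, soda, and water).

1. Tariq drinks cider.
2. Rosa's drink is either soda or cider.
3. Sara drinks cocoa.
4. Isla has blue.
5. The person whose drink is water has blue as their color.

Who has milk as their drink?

Clue 1 rules out Tariq for the one with drink milk.
With clues 1–2, Rosa is impossible for the one with drink milk.
With clues 1–3, Sara is impossible for the one with drink milk.
With clues 1–5, Isla is impossible for the one with drink milk.
That leaves Omar.

Omar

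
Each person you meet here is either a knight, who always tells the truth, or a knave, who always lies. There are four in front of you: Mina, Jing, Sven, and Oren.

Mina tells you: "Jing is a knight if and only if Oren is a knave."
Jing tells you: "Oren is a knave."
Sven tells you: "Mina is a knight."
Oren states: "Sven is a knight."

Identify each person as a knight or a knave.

Mina: knight, Jing: knave, Sven: knight, Oren: knight

Consider Mina. Suppose Mina is a knave.
Then no assignment of the remaining roles makes every statement match its speaker's type — contradiction.
So Mina is a knight.
With that fixed, Sven's statement is true, so Sven is a knight.
With that fixed, Oren's statement is true, so Oren is a knight.
With that fixed, Jing's statement is false, so Jing is a knave.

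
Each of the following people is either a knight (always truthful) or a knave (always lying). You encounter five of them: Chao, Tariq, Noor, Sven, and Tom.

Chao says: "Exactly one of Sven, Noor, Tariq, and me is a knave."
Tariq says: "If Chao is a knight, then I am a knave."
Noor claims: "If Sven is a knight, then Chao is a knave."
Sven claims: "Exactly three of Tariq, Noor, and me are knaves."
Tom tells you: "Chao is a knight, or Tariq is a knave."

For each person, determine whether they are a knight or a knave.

Chao: knave, Tariq: knight, Noor: knight, Sven: knave, Tom: knave

Consider Chao. Suppose Chao is a knight.
Then whichever role Tariq has, Tariq's statement has the wrong truth value — contradiction.
So Chao is a knave.
With that fixed, Tariq's statement is true, so Tariq is a knight.
With that fixed, Noor's statement is true, so Noor is a knight.
With that fixed, Sven's statement is false, so Sven is a knave.
With that fixed, Tom's statement is false, so Tom is a knave.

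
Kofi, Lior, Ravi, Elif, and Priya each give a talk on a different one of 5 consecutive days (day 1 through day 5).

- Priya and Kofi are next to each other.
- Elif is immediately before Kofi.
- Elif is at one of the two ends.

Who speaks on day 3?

With clues 1–2, Lior and Ravi are ruled out for day 3.
With clues 1–3, Elif and Kofi are ruled out for day 3.
So day 3 is Priya.

Priya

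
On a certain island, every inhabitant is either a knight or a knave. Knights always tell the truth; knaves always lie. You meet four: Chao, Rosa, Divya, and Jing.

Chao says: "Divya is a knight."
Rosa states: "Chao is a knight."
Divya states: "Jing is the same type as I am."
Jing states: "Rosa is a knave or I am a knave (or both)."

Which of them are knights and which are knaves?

Chao: knave, Rosa: knave, Divya: knave, Jing: knight

Consider Chao. Suppose Chao is a knight.
Then no assignment of the remaining roles makes every statement match its speaker's type — contradiction.
So Chao is a knave.
With that fixed, Rosa's statement is false, so Rosa is a knave.
With that fixed, Jing's statement is true, so Jing is a knight.
Consider Divya. Suppose Divya is a knight.
Then Chao's statement comes out true, contradicting Chao being a knave.
So Divya is a knave.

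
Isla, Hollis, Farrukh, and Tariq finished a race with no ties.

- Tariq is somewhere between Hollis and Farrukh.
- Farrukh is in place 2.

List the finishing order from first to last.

Isla, Farrukh, Tariq, Hollis

From clue 1: Tariq is in {2,3}.
From clues 1–2: Isla → place 1, Farrukh → place 2, Tariq → place 3, Hollis → place 4.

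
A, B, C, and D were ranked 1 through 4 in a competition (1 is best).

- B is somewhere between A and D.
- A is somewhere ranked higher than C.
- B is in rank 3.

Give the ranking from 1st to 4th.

A, C, B, D

From clue 1: B is in {2,3}.
From clues 1–2: A is in {1,3}.
From clues 1–3: A → rank 1, C → rank 2, B → rank 3, D → rank 4.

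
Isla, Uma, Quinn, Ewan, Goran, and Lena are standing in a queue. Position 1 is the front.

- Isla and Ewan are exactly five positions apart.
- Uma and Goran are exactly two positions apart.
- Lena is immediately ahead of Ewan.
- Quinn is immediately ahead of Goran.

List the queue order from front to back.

From clue 1: Isla is in {1,6}.
From clues 1–3: Isla → position 1, Quinn → position 3, Lena → position 5, Ewan → position 6.
From clues 1–4: Uma → position 2, Goran → position 4.

Isla, Uma, Quinn, Goran, Lena, Ewan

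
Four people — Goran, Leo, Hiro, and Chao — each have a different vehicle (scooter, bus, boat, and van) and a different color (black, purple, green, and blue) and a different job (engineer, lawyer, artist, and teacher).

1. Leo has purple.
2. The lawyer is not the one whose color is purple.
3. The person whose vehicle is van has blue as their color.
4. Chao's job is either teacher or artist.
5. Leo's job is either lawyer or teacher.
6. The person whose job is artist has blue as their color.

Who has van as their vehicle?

With clues 1–3, Leo is impossible for the one with vehicle van.
With clues 1–6, Goran and Hiro are impossible for the one with vehicle van.
That leaves Chao.

Chao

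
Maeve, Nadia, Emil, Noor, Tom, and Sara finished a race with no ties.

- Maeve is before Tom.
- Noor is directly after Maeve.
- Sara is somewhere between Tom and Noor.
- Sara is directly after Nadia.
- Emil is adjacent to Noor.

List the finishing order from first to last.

Maeve, Noor, Emil, Nadia, Sara, Tom

From clue 1: Maeve is in {1,2,3,4,5}.
From clues 1–2: Maeve is in {1,2,3,4}.
From clues 1–3: Maeve is in {1,2,3}.
From clues 1–4: Maeve is in {1,2}.
From clues 1–5: Maeve → place 1, Noor → place 2, Emil → place 3, Nadia → place 4, Sara → place 5, Tom → place 6.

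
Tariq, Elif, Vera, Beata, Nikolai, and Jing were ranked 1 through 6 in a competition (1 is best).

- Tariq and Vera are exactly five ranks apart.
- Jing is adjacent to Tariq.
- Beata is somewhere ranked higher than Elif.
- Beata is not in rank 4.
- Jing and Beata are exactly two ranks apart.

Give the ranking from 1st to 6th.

From clue 1: Tariq is in {1,6}.
From clues 1–5: Vera → rank 1, Nikolai → rank 2, Beata → rank 3, Elif → rank 4, Jing → rank 5, Tariq → rank 6.

Vera, Nikolai, Beata, Elif, Jing, Tariq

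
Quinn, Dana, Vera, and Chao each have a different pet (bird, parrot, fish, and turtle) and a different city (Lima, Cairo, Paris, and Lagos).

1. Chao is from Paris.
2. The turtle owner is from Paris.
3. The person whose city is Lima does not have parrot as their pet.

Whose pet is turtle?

Chao

With clues 1–2, Dana, Quinn, and Vera are impossible for the one with pet turtle.
That leaves Chao.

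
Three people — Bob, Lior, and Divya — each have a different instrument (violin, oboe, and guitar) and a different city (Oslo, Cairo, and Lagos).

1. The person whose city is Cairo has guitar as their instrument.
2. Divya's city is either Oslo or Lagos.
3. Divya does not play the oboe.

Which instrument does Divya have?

With clues 1–2, guitar is impossible for Divya's instrument.
With clues 1–3, oboe is impossible for Divya's instrument.
That leaves violin.

violin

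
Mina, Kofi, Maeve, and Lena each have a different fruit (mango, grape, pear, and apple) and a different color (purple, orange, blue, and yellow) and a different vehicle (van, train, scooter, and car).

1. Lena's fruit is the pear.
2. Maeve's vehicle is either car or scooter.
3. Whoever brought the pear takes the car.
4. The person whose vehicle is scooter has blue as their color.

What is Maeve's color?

With clues 1–4, orange, purple, and yellow are impossible for Maeve's color.
That leaves blue.

blue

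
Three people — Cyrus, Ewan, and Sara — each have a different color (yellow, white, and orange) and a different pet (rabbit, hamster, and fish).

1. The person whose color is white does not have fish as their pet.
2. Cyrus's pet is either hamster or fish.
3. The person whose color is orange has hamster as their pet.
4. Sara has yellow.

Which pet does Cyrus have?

hamster

With clues 1–2, rabbit is impossible for Cyrus's pet.
With clues 1–4, fish is impossible for Cyrus's pet.
That leaves hamster.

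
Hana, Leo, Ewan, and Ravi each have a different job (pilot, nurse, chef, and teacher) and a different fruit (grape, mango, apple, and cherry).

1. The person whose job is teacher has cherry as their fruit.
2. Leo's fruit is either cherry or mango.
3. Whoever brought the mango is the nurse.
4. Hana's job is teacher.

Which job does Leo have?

With clues 1–3, chef and pilot are impossible for Leo's job.
With clues 1–4, teacher is impossible for Leo's job.
That leaves nurse.

nurse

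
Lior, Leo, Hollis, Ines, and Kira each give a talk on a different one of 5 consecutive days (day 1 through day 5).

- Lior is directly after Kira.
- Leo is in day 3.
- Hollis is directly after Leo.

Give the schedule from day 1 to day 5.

From clue 1: Lior is in {2,3,4,5}.
From clues 1–2: Leo → day 3.
From clues 1–3: Kira → day 1, Lior → day 2, Hollis → day 4, Ines → day 5.

Kira, Lior, Leo, Hollis, Ines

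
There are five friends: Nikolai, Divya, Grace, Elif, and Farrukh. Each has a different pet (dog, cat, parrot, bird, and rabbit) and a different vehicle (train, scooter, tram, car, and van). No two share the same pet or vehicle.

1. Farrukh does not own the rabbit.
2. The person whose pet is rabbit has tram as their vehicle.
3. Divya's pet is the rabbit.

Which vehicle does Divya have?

tram

With clues 1–3, car, scooter, train, and van are impossible for Divya's vehicle.
That leaves tram.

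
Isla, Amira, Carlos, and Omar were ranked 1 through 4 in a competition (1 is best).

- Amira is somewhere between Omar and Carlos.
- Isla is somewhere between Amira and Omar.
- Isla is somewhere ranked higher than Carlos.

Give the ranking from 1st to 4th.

From clue 1: Amira is in {2,3}.
From clues 1–2: Isla is in {2,3}.
From clues 1–3: Omar → rank 1, Isla → rank 2, Amira → rank 3, Carlos → rank 4.

Omar, Isla, Amira, Carlos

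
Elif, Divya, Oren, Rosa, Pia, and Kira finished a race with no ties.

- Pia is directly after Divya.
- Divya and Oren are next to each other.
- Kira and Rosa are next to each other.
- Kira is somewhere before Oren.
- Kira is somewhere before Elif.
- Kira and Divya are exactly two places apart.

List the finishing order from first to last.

From clue 1: Divya is in {1,2,3,4,5}.
From clues 1–2: Divya is in {2,3,4,5}.
From clues 1–3: Elif is in {1,3,4,6}.
From clues 1–4: Divya is in {4,5}.
From clues 1–5: Elif is in {3,6}.
From clues 1–6: Rosa → place 1, Kira → place 2, Oren → place 3, Divya → place 4, Pia → place 5, Elif → place 6.

Rosa, Kira, Oren, Divya, Pia, Elif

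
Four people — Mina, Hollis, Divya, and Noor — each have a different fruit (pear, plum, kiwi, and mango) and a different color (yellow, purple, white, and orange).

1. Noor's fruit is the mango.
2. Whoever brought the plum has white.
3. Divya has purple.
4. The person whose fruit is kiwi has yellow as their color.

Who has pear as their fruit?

Divya

Clue 1 rules out Noor for the one with fruit pear.
With clues 1–4, Hollis and Mina are impossible for the one with fruit pear.
That leaves Divya.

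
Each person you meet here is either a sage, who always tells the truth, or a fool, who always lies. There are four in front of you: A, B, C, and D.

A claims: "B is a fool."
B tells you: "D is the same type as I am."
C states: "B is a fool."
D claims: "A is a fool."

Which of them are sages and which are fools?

A: fool, B: sage, C: fool, D: sage

Consider A. Suppose A is a sage.
Then no assignment of the remaining roles makes every statement match its speaker's type — contradiction.
So A is a fool.
With that fixed, D's statement is true, so D is a sage.
Consider B. Suppose B is a fool.
Then A's statement comes out true, contradicting A being a fool.
So B is a sage.
With that fixed, C's statement is false, so C is a fool.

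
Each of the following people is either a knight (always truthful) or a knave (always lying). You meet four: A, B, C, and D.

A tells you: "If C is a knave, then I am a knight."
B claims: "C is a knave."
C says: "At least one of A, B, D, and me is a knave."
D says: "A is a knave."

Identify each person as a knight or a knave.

A: knight, B: knave, C: knight, D: knave

Consider A. Suppose A is a knave.
Then no assignment of the remaining roles makes every statement match its speaker's type — contradiction.
So A is a knight.
With that fixed, D's statement is false, so D is a knave.
With that fixed, C's statement is true, so C is a knight.
With that fixed, B's statement is false, so B is a knave.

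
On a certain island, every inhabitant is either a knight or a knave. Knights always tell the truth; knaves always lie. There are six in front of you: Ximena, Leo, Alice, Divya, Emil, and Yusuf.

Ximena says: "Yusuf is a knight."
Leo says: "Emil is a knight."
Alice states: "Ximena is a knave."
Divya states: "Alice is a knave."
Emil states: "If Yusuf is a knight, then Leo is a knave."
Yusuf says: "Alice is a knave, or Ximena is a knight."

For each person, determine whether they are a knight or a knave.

Ximena: knave, Leo: knight, Alice: knight, Divya: knave, Emil: knight, Yusuf: knave

Consider Ximena. Suppose Ximena is a knight.
Then no assignment of the remaining roles makes every statement match its speaker's type — contradiction.
So Ximena is a knave.
With that fixed, Alice's statement is true, so Alice is a knight.
With that fixed, Divya's statement is false, so Divya is a knave.
With that fixed, Yusuf's statement is false, so Yusuf is a knave.
With that fixed, Emil's statement is true, so Emil is a knight.
With that fixed, Leo's statement is true, so Leo is a knight.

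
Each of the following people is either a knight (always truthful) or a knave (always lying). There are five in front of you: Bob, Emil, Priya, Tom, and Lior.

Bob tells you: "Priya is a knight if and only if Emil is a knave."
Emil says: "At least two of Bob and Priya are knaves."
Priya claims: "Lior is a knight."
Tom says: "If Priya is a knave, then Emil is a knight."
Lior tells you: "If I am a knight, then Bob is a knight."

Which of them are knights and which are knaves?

Consider Bob. Suppose Bob is a knave.
Then whichever role Lior has, Lior's statement has the wrong truth value — contradiction.
So Bob is a knight.
With that fixed, Emil's statement is false, so Emil is a knave.
With that fixed, Lior's statement is true, so Lior is a knight.
With that fixed, Priya's statement is true, so Priya is a knight.
With that fixed, Tom's statement is true, so Tom is a knight.

Bob: knight, Emil: knave, Priya: knight, Tom: knight, Lior: knight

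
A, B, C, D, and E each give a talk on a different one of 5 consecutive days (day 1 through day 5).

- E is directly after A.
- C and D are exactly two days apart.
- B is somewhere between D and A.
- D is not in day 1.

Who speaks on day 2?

With clues 1–2, A, C, and D are ruled out for day 2.
With clues 1–4, B is ruled out for day 2.
So day 2 is E.

E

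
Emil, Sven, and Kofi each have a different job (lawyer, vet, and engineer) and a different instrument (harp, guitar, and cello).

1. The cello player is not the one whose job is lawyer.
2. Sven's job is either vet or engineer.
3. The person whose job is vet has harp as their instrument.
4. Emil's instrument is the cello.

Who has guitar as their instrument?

Kofi

With clues 1–3, Sven is impossible for the one with instrument guitar.
With clues 1–4, Emil is impossible for the one with instrument guitar.
That leaves Kofi.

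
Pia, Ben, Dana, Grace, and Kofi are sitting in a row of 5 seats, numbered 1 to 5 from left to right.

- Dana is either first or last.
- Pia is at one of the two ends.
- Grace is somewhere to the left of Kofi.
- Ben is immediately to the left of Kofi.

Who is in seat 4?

Kofi

With clue 1, Dana is ruled out for seat 4.
With clues 1–2, Pia is ruled out for seat 4.
With clues 1–3, Grace is ruled out for seat 4.
With clues 1–4, Ben is ruled out for seat 4.
So seat 4 is Kofi.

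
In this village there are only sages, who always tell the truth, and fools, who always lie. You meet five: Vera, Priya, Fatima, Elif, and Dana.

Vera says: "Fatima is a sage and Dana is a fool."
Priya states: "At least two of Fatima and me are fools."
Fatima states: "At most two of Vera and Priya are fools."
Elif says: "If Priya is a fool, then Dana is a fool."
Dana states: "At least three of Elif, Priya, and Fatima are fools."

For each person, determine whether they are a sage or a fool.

Regardless of anyone's role, Fatima's statement is true, so Fatima is a sage.
With that fixed, Dana's statement is false, so Dana is a fool.
With that fixed, Vera's statement is true, so Vera is a sage.
With that fixed, Priya's statement is false, so Priya is a fool.
With that fixed, Elif's statement is true, so Elif is a sage.

Vera: sage, Priya: fool, Fatima: sage, Elif: sage, Dana: fool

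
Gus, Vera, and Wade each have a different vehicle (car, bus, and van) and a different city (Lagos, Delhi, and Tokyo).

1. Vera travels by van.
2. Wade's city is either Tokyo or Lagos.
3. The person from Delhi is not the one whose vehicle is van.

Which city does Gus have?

Delhi

With clues 1–3, Lagos and Tokyo are impossible for Gus's city.
That leaves Delhi.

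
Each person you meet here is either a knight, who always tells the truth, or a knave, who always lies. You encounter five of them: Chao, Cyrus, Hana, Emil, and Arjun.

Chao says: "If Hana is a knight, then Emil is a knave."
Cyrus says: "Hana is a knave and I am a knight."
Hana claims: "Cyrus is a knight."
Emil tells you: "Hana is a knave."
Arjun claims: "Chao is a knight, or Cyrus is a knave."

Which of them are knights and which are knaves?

Chao: knight, Cyrus: knave, Hana: knave, Emil: knight, Arjun: knight

Consider Chao. Suppose Chao is a knave.
Then no assignment of the remaining roles makes every statement match its speaker's type — contradiction.
So Chao is a knight.
With that fixed, Arjun's statement is true, so Arjun is a knight.
Consider Cyrus. Suppose Cyrus is a knight.
Then no assignment of the remaining roles makes every statement match its speaker's type — contradiction.
So Cyrus is a knave.
With that fixed, Hana's statement is false, so Hana is a knave.
With that fixed, Emil's statement is true, so Emil is a knight.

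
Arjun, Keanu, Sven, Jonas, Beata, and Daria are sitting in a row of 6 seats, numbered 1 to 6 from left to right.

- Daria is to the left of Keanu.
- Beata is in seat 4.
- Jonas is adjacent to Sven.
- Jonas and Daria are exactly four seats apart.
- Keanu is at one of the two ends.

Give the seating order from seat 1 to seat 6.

Jonas, Sven, Arjun, Beata, Daria, Keanu

From clue 1: Keanu is in {2,3,4,5,6}.
From clues 1–2: Beata → seat 4.
From clues 1–3: Keanu is in {2,3,5,6}.
From clues 1–4: Arjun is in {1,2,3}.
From clues 1–5: Jonas → seat 1, Sven → seat 2, Arjun → seat 3, Daria → seat 5, Keanu → seat 6.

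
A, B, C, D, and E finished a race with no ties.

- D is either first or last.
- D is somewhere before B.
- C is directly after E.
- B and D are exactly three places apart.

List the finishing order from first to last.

D, E, C, B, A

From clue 1: D is in {1,5}.
From clues 1–2: D → place 1.
From clues 1–3: C is in {3,4,5}.
From clues 1–4: E → place 2, C → place 3, B → place 4, A → place 5.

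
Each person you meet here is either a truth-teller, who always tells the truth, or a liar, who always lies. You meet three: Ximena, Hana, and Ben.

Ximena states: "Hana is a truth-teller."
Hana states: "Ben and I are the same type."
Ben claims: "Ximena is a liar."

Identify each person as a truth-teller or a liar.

Consider Ximena. Suppose Ximena is a truth-teller.
Then no assignment of the remaining roles makes every statement match its speaker's type — contradiction.
So Ximena is a liar.
With that fixed, Ben's statement is true, so Ben is a truth-teller.
Consider Hana. Suppose Hana is a truth-teller.
Then Ximena's statement comes out true, contradicting Ximena being a liar.
So Hana is a liar.

Ximena: liar, Hana: liar, Ben: truth-teller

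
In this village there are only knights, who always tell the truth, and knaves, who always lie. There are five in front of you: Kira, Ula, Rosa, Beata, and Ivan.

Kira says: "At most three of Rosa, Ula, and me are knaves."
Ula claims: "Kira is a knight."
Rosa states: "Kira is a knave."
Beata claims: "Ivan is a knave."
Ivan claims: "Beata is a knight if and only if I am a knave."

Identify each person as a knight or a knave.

Kira: knight, Ula: knight, Rosa: knave, Beata: knave, Ivan: knight

Regardless of anyone's role, Kira's statement is true, so Kira is a knight.
With that fixed, Ula's statement is true, so Ula is a knight.
With that fixed, Rosa's statement is false, so Rosa is a knave.
Consider Beata. Suppose Beata is a knight.
Then whichever role Ivan has, Ivan's statement has the wrong truth value — contradiction.
So Beata is a knave.
Consider Ivan. Suppose Ivan is a knave.
Then Beata's statement comes out true, contradicting Beata being a knave.
So Ivan is a knight.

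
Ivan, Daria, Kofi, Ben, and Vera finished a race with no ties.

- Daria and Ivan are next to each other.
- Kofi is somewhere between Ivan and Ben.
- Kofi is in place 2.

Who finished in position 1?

With clues 1–2, Kofi is ruled out for place 1.
With clues 1–3, Daria, Ivan, and Vera are ruled out for place 1.
So place 1 is Ben.

Ben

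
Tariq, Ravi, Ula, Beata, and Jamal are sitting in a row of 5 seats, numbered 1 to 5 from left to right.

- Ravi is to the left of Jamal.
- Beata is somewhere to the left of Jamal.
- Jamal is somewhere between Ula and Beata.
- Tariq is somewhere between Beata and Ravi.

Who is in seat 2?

With clues 1–2, Jamal is ruled out for seat 2.
With clues 1–3, Ula is ruled out for seat 2.
With clues 1–4, Beata and Ravi are ruled out for seat 2.
So seat 2 is Tariq.

Tariq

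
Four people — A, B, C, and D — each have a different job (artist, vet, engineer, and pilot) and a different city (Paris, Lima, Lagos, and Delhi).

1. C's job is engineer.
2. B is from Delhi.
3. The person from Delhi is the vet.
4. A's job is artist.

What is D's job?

Clue 1 rules out engineer for D's job.
With clues 1–3, vet is impossible for D's job.
With clues 1–4, artist is impossible for D's job.
That leaves pilot.

pilot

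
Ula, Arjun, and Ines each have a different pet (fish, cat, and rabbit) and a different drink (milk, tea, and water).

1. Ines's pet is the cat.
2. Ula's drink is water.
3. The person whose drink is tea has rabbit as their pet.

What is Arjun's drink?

tea

With clues 1–2, water is impossible for Arjun's drink.
With clues 1–3, milk is impossible for Arjun's drink.
That leaves tea.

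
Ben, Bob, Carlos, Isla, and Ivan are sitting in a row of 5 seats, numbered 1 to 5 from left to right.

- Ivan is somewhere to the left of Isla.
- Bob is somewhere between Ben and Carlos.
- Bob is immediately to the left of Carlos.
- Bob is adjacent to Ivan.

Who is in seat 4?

With clues 1–3, Ben and Isla are ruled out for seat 4.
With clues 1–4, Bob and Ivan are ruled out for seat 4.
So seat 4 is Carlos.

Carlos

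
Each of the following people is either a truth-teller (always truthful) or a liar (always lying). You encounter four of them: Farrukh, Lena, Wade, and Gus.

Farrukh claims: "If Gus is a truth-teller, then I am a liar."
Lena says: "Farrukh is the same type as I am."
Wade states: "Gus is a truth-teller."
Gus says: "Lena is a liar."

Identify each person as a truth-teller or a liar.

Consider Farrukh. Suppose Farrukh is a liar.
Then Farrukh's own statement would have to be false, but it can't be — contradiction.
So Farrukh is a truth-teller.
Consider Lena. Suppose Lena is a liar.
Then no assignment of the remaining roles makes every statement match its speaker's type — contradiction.
So Lena is a truth-teller.
With that fixed, Gus's statement is false, so Gus is a liar.
With that fixed, Wade's statement is false, so Wade is a liar.

Farrukh: truth-teller, Lena: truth-teller, Wade: liar, Gus: liar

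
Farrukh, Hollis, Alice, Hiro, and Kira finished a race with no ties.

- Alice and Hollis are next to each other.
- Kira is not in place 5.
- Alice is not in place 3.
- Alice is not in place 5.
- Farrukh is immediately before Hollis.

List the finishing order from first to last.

From clues 1–2: Kira is in {1,2,3,4}.
From clues 1–3: Alice is in {1,2,4,5}.
From clues 1–4: Alice is in {1,2,4}.
From clues 1–5: Kira → place 1, Farrukh → place 2, Hollis → place 3, Alice → place 4, Hiro → place 5.

Kira, Farrukh, Hollis, Alice, Hiro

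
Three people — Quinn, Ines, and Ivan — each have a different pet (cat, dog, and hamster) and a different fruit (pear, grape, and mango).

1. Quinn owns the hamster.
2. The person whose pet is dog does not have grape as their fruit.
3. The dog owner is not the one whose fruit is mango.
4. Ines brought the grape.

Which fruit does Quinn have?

mango

With clues 1–3, pear is impossible for Quinn's fruit.
With clues 1–4, grape is impossible for Quinn's fruit.
That leaves mango.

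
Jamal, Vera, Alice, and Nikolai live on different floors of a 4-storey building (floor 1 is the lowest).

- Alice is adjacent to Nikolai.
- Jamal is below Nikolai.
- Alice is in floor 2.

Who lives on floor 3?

Nikolai

With clues 1–2, Jamal and Vera are ruled out for floor 3.
With clues 1–3, Alice is ruled out for floor 3.
So floor 3 is Nikolai.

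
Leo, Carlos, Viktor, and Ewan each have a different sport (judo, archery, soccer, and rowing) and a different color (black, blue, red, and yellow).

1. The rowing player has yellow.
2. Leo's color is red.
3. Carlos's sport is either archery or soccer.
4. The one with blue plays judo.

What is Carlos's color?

black

With clues 1–2, red is impossible for Carlos's color.
With clues 1–3, yellow is impossible for Carlos's color.
With clues 1–4, blue is impossible for Carlos's color.
That leaves black.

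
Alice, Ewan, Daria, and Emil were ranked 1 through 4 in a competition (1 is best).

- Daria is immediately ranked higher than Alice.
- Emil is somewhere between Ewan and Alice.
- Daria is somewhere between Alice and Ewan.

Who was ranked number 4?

With clue 1, Daria is ruled out for rank 4.
With clues 1–2, Emil is ruled out for rank 4.
With clues 1–3, Ewan is ruled out for rank 4.
So rank 4 is Alice.

Alice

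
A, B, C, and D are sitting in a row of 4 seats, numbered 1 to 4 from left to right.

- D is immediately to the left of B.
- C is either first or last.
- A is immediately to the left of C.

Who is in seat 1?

D

With clue 1, B is ruled out for seat 1.
With clues 1–3, A and C are ruled out for seat 1.
So seat 1 is D.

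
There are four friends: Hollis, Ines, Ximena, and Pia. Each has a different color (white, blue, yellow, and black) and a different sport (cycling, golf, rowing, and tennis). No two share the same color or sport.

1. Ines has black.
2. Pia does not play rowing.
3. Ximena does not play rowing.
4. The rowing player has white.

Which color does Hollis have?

Clue 1 rules out black for Hollis's color.
With clues 1–4, blue and yellow are impossible for Hollis's color.
That leaves white.

white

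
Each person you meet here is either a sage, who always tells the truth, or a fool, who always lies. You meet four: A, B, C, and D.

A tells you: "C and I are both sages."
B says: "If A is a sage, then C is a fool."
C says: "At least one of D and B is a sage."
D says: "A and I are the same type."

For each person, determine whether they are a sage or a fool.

Consider A. Suppose A is a fool.
Then whichever role D has, D's statement has the wrong truth value — contradiction.
So A is a sage.
Consider B. Suppose B is a sage.
Then no assignment of the remaining roles makes every statement match its speaker's type — contradiction.
So B is a fool.
Consider C. Suppose C is a fool.
Then A's statement comes out false, contradicting A being a sage.
So C is a sage.
Consider D. Suppose D is a fool.
Then C's statement comes out false, contradicting C being a sage.
So D is a sage.

A: sage, B: fool, C: sage, D: sage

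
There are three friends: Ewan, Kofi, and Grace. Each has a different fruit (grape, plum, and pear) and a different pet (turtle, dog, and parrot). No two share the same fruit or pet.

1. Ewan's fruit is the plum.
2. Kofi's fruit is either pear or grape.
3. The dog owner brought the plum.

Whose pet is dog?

Ewan

With clues 1–3, Grace and Kofi are impossible for the one with pet dog.
That leaves Ewan.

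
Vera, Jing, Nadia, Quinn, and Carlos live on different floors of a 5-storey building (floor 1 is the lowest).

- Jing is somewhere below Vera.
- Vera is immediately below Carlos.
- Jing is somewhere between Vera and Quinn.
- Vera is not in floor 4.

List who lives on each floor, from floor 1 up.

From clue 1: Vera is in {2,3,4,5}.
From clues 1–2: Vera is in {2,3,4}.
From clues 1–3: Vera is in {3,4}.
From clues 1–4: Quinn → floor 1, Jing → floor 2, Vera → floor 3, Carlos → floor 4, Nadia → floor 5.

Quinn, Jing, Vera, Carlos, Nadia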